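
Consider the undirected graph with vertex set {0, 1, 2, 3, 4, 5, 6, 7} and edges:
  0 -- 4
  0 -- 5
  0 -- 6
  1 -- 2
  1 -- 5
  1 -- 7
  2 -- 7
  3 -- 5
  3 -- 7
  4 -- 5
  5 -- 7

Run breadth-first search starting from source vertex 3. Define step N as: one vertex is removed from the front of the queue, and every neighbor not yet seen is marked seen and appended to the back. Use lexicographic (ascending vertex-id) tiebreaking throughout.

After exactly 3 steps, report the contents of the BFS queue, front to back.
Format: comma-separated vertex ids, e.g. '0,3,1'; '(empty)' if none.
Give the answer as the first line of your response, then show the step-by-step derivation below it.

0,1,4,2

step 1: dequeue 3; queue=[5,7]; order=3
step 2: dequeue 5; queue=[7,0,1,4]; order=3,5
step 3: dequeue 7; queue=[0,1,4,2]; order=3,5,7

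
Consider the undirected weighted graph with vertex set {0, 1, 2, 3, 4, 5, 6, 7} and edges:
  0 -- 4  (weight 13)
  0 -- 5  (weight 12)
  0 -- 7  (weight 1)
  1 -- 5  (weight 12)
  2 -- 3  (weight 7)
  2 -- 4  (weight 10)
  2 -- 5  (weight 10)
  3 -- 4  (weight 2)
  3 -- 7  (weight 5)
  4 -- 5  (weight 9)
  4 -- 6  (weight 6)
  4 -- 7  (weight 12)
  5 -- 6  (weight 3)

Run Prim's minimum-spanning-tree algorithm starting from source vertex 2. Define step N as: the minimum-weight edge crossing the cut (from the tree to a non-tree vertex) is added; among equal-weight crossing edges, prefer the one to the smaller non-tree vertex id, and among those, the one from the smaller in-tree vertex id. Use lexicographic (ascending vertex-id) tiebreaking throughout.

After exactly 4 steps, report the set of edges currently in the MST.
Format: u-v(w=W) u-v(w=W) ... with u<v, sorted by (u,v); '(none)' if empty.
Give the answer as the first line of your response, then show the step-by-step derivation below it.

0-7(w=1) 2-3(w=7) 3-4(w=2) 3-7(w=5)

step 1: add edge 2-3 (w=7); MST = {2-3(w=7)}
step 2: add edge 3-4 (w=2); MST = {2-3(w=7) 3-4(w=2)}
step 3: add edge 3-7 (w=5); MST = {2-3(w=7) 3-4(w=2) 3-7(w=5)}
step 4: add edge 0-7 (w=1); MST = {0-7(w=1) 2-3(w=7) 3-4(w=2) 3-7(w=5)}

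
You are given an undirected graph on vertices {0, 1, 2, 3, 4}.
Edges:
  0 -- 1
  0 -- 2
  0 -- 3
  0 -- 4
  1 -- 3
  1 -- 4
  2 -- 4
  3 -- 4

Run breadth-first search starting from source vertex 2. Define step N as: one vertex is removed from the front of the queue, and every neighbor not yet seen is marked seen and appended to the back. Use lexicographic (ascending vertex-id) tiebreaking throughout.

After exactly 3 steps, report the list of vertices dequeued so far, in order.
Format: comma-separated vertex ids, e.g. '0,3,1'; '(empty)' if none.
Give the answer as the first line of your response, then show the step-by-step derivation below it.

2,0,4

step 1: dequeue 2; queue=[0,4]; order=2
step 2: dequeue 0; queue=[4,1,3]; order=2,0
step 3: dequeue 4; queue=[1,3]; order=2,0,4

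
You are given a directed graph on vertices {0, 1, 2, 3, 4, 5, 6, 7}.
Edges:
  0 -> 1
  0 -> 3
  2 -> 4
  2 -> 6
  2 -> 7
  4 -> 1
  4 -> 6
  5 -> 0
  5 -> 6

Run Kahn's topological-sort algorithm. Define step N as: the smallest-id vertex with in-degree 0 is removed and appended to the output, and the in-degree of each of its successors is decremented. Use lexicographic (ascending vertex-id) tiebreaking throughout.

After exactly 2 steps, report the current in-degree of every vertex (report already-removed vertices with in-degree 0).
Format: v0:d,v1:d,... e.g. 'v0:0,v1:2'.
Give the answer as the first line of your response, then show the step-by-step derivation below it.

v0:1,v1:1,v2:0,v3:1,v4:0,v5:0,v6:1,v7:0

step 1: output 2; order=[2]; indeg=(1,2,0,1,0,0,2,0)
step 2: output 4; order=[2,4]; indeg=(1,1,0,1,0,0,1,0)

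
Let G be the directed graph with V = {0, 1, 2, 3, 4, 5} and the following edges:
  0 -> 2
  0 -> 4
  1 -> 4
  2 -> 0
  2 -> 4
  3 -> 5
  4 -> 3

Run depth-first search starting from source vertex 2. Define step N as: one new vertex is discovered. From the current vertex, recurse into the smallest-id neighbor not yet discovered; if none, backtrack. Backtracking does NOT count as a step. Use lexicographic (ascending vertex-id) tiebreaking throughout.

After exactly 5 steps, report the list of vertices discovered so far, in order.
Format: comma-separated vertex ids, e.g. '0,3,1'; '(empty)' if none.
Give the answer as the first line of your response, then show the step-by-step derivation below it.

2,0,4,3,5

step 1: discover 2; path=2; order=2
step 2: discover 0; path=2>0; order=2,0
step 3: discover 4; path=2>0>4; order=2,0,4
step 4: discover 3; path=2>0>4>3; order=2,0,4,3
step 5: discover 5; path=2>0>4>3>5; order=2,0,4,3,5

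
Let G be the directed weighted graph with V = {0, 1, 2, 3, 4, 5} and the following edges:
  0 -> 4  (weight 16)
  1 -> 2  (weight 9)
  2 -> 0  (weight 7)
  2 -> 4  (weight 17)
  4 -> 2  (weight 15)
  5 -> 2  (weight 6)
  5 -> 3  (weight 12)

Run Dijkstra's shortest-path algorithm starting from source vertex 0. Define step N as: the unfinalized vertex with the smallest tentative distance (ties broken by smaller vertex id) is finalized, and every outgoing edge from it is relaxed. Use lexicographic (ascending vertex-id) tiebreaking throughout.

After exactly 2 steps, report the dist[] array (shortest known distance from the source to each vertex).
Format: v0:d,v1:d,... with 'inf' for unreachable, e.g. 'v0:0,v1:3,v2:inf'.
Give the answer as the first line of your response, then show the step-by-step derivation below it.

v0:0,v1:inf,v2:31,v3:inf,v4:16,v5:inf

step 1: dist = v0:0,v1:inf,v2:inf,v3:inf,v4:16,v5:inf
step 2: dist = v0:0,v1:inf,v2:31,v3:inf,v4:16,v5:inf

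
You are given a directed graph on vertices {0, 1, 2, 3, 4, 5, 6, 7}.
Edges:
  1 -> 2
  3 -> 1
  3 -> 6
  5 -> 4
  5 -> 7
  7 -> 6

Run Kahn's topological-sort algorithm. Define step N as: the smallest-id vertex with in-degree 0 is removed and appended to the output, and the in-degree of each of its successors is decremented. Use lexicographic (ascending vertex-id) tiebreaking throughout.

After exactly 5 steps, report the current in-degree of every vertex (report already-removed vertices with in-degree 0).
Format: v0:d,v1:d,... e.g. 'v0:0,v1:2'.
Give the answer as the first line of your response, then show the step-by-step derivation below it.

v0:0,v1:0,v2:0,v3:0,v4:0,v5:0,v6:1,v7:0

step 1: output 0; order=[0]; indeg=(0,1,1,0,1,0,2,1)
step 2: output 3; order=[0,3]; indeg=(0,0,1,0,1,0,1,1)
step 3: output 1; order=[0,3,1]; indeg=(0,0,0,0,1,0,1,1)
step 4: output 2; order=[0,3,1,2]; indeg=(0,0,0,0,1,0,1,1)
step 5: output 5; order=[0,3,1,2,5]; indeg=(0,0,0,0,0,0,1,0)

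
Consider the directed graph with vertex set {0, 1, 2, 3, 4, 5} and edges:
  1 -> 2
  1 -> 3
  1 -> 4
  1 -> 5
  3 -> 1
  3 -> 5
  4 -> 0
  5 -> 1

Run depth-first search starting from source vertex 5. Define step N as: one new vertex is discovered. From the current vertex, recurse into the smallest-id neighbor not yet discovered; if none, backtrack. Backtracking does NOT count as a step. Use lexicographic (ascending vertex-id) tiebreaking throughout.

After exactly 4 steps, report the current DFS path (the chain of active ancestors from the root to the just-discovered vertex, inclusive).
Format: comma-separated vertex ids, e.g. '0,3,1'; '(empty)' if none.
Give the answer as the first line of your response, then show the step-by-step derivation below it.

5,1,3

step 1: discover 5; path=5; order=5
step 2: discover 1; path=5>1; order=5,1
step 3: discover 2; path=5>1>2; order=5,1,2
step 4: discover 3; path=5>1>3; order=5,1,2,3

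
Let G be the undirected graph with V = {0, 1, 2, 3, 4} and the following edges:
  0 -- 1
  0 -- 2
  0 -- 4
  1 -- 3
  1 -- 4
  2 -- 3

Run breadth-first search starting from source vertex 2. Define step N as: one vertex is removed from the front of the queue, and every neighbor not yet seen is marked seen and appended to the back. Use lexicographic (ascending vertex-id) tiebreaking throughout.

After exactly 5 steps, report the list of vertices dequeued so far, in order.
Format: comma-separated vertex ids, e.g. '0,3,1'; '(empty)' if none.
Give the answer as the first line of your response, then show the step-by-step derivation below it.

2,0,3,1,4

step 1: dequeue 2; queue=[0,3]; order=2
step 2: dequeue 0; queue=[3,1,4]; order=2,0
step 3: dequeue 3; queue=[1,4]; order=2,0,3
step 4: dequeue 1; queue=[4]; order=2,0,3,1
step 5: dequeue 4; queue=[(empty)]; order=2,0,3,1,4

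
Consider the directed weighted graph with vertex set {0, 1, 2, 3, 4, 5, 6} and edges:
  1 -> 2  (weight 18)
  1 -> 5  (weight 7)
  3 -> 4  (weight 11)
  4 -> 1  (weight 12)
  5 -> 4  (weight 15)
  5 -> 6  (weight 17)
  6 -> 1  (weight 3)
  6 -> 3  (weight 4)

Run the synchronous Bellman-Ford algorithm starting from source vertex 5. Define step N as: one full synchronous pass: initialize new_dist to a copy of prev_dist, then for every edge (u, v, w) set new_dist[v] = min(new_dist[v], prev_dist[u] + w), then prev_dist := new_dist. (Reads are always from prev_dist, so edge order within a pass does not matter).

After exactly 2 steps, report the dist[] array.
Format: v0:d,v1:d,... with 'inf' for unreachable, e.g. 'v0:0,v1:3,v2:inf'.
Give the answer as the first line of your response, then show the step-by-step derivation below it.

v0:inf,v1:20,v2:inf,v3:21,v4:15,v5:0,v6:17

step 1: dist = v0:inf,v1:inf,v2:inf,v3:inf,v4:15,v5:0,v6:17
step 2: dist = v0:inf,v1:20,v2:inf,v3:21,v4:15,v5:0,v6:17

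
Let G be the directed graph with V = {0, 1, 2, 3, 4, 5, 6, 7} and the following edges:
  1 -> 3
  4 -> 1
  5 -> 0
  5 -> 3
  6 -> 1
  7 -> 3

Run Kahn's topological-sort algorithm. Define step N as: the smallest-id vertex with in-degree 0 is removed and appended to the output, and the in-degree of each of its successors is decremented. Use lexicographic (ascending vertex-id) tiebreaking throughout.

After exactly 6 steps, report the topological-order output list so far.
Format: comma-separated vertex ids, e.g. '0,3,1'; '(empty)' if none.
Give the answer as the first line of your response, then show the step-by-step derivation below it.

2,4,5,0,6,1

step 1: output 2; order=[2]; indeg=(1,2,0,3,0,0,0,0)
step 2: output 4; order=[2,4]; indeg=(1,1,0,3,0,0,0,0)
step 3: output 5; order=[2,4,5]; indeg=(0,1,0,2,0,0,0,0)
step 4: output 0; order=[2,4,5,0]; indeg=(0,1,0,2,0,0,0,0)
step 5: output 6; order=[2,4,5,0,6]; indeg=(0,0,0,2,0,0,0,0)
step 6: output 1; order=[2,4,5,0,6,1]; indeg=(0,0,0,1,0,0,0,0)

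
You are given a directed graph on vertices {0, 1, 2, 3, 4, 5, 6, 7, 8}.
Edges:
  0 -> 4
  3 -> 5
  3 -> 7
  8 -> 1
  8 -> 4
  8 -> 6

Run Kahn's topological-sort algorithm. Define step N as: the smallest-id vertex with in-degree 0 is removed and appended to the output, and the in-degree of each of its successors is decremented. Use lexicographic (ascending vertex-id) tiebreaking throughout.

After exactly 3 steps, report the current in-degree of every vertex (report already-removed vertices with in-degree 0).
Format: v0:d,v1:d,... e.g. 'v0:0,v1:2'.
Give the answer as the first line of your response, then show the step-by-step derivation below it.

v0:0,v1:1,v2:0,v3:0,v4:1,v5:0,v6:1,v7:0,v8:0

step 1: output 0; order=[0]; indeg=(0,1,0,0,1,1,1,1,0)
step 2: output 2; order=[0,2]; indeg=(0,1,0,0,1,1,1,1,0)
step 3: output 3; order=[0,2,3]; indeg=(0,1,0,0,1,0,1,0,0)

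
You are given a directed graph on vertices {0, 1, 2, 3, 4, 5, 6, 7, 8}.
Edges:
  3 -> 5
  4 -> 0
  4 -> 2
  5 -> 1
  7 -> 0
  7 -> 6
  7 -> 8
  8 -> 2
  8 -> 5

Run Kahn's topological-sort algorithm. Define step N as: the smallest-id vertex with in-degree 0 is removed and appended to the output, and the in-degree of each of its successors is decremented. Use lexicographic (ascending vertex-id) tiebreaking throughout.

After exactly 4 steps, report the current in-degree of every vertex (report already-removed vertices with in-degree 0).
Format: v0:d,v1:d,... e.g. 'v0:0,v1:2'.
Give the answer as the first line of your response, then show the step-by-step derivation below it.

v0:0,v1:1,v2:1,v3:0,v4:0,v5:1,v6:0,v7:0,v8:0

step 1: output 3; order=[3]; indeg=(2,1,2,0,0,1,1,0,1)
step 2: output 4; order=[3,4]; indeg=(1,1,1,0,0,1,1,0,1)
step 3: output 7; order=[3,4,7]; indeg=(0,1,1,0,0,1,0,0,0)
step 4: output 0; order=[3,4,7,0]; indeg=(0,1,1,0,0,1,0,0,0)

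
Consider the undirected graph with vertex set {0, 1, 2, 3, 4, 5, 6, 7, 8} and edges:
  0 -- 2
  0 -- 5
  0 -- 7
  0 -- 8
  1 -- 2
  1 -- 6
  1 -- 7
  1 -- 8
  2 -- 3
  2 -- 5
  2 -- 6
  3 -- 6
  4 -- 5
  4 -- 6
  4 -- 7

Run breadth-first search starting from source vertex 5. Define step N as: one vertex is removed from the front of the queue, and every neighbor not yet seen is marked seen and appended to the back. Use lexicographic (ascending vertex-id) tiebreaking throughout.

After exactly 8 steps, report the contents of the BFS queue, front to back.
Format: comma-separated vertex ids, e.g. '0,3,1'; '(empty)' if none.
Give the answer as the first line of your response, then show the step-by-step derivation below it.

6

step 1: dequeue 5; queue=[0,2,4]; order=5
step 2: dequeue 0; queue=[2,4,7,8]; order=5,0
step 3: dequeue 2; queue=[4,7,8,1,3,6]; order=5,0,2
step 4: dequeue 4; queue=[7,8,1,3,6]; order=5,0,2,4
step 5: dequeue 7; queue=[8,1,3,6]; order=5,0,2,4,7
step 6: dequeue 8; queue=[1,3,6]; order=5,0,2,4,7,8
step 7: dequeue 1; queue=[3,6]; order=5,0,2,4,7,8,1
step 8: dequeue 3; queue=[6]; order=5,0,2,4,7,8,1,3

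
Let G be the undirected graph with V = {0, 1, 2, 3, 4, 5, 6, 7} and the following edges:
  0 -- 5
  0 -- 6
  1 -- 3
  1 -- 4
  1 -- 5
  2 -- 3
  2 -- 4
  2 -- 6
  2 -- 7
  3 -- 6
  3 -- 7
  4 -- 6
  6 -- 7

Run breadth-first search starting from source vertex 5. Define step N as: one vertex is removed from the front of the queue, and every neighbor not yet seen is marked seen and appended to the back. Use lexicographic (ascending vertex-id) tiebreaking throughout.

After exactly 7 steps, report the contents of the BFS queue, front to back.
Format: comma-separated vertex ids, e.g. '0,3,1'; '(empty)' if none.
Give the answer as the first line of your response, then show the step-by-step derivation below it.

7

step 1: dequeue 5; queue=[0,1]; order=5
step 2: dequeue 0; queue=[1,6]; order=5,0
step 3: dequeue 1; queue=[6,3,4]; order=5,0,1
step 4: dequeue 6; queue=[3,4,2,7]; order=5,0,1,6
step 5: dequeue 3; queue=[4,2,7]; order=5,0,1,6,3
step 6: dequeue 4; queue=[2,7]; order=5,0,1,6,3,4
step 7: dequeue 2; queue=[7]; order=5,0,1,6,3,4,2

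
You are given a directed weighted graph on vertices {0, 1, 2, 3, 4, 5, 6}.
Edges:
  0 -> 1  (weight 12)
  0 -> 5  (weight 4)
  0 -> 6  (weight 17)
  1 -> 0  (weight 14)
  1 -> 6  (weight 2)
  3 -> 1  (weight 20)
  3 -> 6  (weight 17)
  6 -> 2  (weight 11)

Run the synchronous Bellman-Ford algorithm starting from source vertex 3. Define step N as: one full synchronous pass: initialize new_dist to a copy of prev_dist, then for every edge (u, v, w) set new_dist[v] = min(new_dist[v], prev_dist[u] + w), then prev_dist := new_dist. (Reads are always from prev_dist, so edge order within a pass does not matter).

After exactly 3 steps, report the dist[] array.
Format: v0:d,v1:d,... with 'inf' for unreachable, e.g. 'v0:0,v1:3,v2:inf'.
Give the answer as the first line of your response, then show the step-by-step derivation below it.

v0:34,v1:20,v2:28,v3:0,v4:inf,v5:38,v6:17

step 1: dist = v0:inf,v1:20,v2:inf,v3:0,v4:inf,v5:inf,v6:17
step 2: dist = v0:34,v1:20,v2:28,v3:0,v4:inf,v5:inf,v6:17
step 3: dist = v0:34,v1:20,v2:28,v3:0,v4:inf,v5:38,v6:17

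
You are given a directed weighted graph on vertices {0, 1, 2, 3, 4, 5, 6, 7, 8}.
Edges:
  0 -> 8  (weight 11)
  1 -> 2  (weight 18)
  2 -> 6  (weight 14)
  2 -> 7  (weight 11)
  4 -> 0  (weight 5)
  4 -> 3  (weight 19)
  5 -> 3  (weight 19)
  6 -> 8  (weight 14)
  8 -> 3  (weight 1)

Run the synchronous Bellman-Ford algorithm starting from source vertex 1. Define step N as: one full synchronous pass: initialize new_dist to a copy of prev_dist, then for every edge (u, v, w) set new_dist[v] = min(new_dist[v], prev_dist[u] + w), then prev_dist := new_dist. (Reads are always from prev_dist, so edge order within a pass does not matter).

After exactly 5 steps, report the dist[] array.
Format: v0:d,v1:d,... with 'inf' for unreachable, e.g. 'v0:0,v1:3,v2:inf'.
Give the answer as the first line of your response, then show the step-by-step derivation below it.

v0:inf,v1:0,v2:18,v3:47,v4:inf,v5:inf,v6:32,v7:29,v8:46

step 1: dist = v0:inf,v1:0,v2:18,v3:inf,v4:inf,v5:inf,v6:inf,v7:inf,v8:inf
step 2: dist = v0:inf,v1:0,v2:18,v3:inf,v4:inf,v5:inf,v6:32,v7:29,v8:inf
step 3: dist = v0:inf,v1:0,v2:18,v3:inf,v4:inf,v5:inf,v6:32,v7:29,v8:46
step 4: dist = v0:inf,v1:0,v2:18,v3:47,v4:inf,v5:inf,v6:32,v7:29,v8:46
step 5: dist = v0:inf,v1:0,v2:18,v3:47,v4:inf,v5:inf,v6:32,v7:29,v8:46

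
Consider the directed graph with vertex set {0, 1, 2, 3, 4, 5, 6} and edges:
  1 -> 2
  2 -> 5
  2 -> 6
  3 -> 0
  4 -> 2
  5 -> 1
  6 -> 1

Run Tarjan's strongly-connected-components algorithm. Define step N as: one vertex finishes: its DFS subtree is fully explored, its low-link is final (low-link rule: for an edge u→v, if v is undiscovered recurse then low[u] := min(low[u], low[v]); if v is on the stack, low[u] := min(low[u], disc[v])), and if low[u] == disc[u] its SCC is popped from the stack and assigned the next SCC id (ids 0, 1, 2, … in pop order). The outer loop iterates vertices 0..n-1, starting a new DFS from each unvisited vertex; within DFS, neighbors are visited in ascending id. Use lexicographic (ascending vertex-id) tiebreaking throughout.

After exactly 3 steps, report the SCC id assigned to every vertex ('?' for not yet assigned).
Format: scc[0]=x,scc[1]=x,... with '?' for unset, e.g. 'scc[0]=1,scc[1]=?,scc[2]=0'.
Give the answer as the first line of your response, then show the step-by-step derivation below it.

scc[0]=0,scc[1]=?,scc[2]=?,scc[3]=?,scc[4]=?,scc[5]=?,scc[6]=?

step 1: low=(low[0]=0,low[1]=?,low[2]=?,low[3]=?,low[4]=?,low[5]=?,low[6]=?); scc=(scc[0]=0,scc[1]=?,scc[2]=?,scc[3]=?,scc[4]=?,scc[5]=?,scc[6]=?)
step 2: low=(low[0]=0,low[1]=1,low[2]=2,low[3]=?,low[4]=?,low[5]=1,low[6]=?); scc=(scc[0]=0,scc[1]=?,scc[2]=?,scc[3]=?,scc[4]=?,scc[5]=?,scc[6]=?)
step 3: low=(low[0]=0,low[1]=1,low[2]=1,low[3]=?,low[4]=?,low[5]=1,low[6]=1); scc=(scc[0]=0,scc[1]=?,scc[2]=?,scc[3]=?,scc[4]=?,scc[5]=?,scc[6]=?)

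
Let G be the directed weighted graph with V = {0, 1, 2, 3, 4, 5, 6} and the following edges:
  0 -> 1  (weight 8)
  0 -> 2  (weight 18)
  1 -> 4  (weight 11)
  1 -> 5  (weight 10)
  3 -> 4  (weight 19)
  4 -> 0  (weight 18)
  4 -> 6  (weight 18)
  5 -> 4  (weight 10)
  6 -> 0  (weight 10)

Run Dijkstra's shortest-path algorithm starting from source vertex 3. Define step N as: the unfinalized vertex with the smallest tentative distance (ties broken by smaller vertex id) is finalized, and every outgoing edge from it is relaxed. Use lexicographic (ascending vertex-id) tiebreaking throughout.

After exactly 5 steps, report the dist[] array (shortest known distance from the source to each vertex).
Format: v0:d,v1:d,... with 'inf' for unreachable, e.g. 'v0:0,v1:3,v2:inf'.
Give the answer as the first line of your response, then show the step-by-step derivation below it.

v0:37,v1:45,v2:55,v3:0,v4:19,v5:55,v6:37

step 1: dist = v0:inf,v1:inf,v2:inf,v3:0,v4:19,v5:inf,v6:inf
step 2: dist = v0:37,v1:inf,v2:inf,v3:0,v4:19,v5:inf,v6:37
step 3: dist = v0:37,v1:45,v2:55,v3:0,v4:19,v5:inf,v6:37
step 4: dist = v0:37,v1:45,v2:55,v3:0,v4:19,v5:inf,v6:37
step 5: dist = v0:37,v1:45,v2:55,v3:0,v4:19,v5:55,v6:37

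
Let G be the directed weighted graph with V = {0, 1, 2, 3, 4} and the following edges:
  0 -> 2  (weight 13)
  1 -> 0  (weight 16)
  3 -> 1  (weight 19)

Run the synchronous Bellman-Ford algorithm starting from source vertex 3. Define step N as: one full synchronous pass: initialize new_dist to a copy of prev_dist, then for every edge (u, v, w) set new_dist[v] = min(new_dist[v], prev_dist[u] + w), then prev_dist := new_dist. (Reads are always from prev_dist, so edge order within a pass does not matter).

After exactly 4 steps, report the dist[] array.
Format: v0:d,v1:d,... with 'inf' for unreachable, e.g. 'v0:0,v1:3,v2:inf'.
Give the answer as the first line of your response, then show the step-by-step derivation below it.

v0:35,v1:19,v2:48,v3:0,v4:inf

step 1: dist = v0:inf,v1:19,v2:inf,v3:0,v4:inf
step 2: dist = v0:35,v1:19,v2:inf,v3:0,v4:inf
step 3: dist = v0:35,v1:19,v2:48,v3:0,v4:inf
step 4: dist = v0:35,v1:19,v2:48,v3:0,v4:inf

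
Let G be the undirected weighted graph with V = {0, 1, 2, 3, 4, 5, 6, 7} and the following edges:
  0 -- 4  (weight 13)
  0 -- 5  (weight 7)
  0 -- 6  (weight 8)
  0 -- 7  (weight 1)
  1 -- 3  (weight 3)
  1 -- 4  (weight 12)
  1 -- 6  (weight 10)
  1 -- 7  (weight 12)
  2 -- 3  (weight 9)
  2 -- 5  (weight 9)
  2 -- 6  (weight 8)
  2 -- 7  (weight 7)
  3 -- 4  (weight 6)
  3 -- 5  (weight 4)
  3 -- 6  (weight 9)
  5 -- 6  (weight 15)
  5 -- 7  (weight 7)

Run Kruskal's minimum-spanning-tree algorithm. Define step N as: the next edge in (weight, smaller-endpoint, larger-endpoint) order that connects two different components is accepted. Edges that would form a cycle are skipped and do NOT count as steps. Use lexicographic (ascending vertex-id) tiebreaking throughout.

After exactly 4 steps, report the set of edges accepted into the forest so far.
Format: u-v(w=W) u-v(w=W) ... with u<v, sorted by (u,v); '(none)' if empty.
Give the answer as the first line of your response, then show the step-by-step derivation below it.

0-7(w=1) 1-3(w=3) 3-4(w=6) 3-5(w=4)

step 1: add edge 0-7 (w=1); MST = {0-7(w=1)}
step 2: add edge 1-3 (w=3); MST = {0-7(w=1) 1-3(w=3)}
step 3: add edge 3-5 (w=4); MST = {0-7(w=1) 1-3(w=3) 3-5(w=4)}
step 4: add edge 3-4 (w=6); MST = {0-7(w=1) 1-3(w=3) 3-4(w=6) 3-5(w=4)}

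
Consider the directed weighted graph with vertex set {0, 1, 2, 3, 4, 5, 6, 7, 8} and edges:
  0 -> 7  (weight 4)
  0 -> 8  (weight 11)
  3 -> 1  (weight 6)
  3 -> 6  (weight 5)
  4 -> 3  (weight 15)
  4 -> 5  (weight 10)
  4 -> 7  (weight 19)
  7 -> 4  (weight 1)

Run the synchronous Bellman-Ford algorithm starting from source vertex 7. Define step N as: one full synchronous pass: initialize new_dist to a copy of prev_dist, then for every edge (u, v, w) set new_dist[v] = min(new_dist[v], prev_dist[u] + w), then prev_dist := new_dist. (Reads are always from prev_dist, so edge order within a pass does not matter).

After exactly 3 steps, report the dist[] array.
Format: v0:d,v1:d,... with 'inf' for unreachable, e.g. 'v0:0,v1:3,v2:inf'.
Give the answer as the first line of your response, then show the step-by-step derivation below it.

v0:inf,v1:22,v2:inf,v3:16,v4:1,v5:11,v6:21,v7:0,v8:inf

step 1: dist = v0:inf,v1:inf,v2:inf,v3:inf,v4:1,v5:inf,v6:inf,v7:0,v8:inf
step 2: dist = v0:inf,v1:inf,v2:inf,v3:16,v4:1,v5:11,v6:inf,v7:0,v8:inf
step 3: dist = v0:inf,v1:22,v2:inf,v3:16,v4:1,v5:11,v6:21,v7:0,v8:inf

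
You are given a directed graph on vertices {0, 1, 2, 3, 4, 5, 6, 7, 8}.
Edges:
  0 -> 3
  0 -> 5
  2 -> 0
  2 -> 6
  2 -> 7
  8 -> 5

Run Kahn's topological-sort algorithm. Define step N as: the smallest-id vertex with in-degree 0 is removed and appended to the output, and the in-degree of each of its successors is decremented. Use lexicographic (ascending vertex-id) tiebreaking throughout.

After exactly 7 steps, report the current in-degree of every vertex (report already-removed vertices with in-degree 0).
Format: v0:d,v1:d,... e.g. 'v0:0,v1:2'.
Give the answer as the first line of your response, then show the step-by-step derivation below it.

v0:0,v1:0,v2:0,v3:0,v4:0,v5:1,v6:0,v7:0,v8:0

step 1: output 1; order=[1]; indeg=(1,0,0,1,0,2,1,1,0)
step 2: output 2; order=[1,2]; indeg=(0,0,0,1,0,2,0,0,0)
step 3: output 0; order=[1,2,0]; indeg=(0,0,0,0,0,1,0,0,0)
step 4: output 3; order=[1,2,0,3]; indeg=(0,0,0,0,0,1,0,0,0)
step 5: output 4; order=[1,2,0,3,4]; indeg=(0,0,0,0,0,1,0,0,0)
step 6: output 6; order=[1,2,0,3,4,6]; indeg=(0,0,0,0,0,1,0,0,0)
step 7: output 7; order=[1,2,0,3,4,6,7]; indeg=(0,0,0,0,0,1,0,0,0)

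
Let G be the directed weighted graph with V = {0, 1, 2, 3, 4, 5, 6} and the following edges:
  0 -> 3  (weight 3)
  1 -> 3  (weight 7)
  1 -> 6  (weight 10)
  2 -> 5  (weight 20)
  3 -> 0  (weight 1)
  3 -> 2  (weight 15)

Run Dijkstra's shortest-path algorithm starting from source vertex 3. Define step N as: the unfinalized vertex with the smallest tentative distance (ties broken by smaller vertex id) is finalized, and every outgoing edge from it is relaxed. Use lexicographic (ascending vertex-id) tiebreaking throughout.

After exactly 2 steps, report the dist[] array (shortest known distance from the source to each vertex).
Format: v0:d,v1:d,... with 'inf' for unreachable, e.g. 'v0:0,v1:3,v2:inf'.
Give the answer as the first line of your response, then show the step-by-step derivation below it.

v0:1,v1:inf,v2:15,v3:0,v4:inf,v5:inf,v6:inf

step 1: dist = v0:1,v1:inf,v2:15,v3:0,v4:inf,v5:inf,v6:inf
step 2: dist = v0:1,v1:inf,v2:15,v3:0,v4:inf,v5:inf,v6:inf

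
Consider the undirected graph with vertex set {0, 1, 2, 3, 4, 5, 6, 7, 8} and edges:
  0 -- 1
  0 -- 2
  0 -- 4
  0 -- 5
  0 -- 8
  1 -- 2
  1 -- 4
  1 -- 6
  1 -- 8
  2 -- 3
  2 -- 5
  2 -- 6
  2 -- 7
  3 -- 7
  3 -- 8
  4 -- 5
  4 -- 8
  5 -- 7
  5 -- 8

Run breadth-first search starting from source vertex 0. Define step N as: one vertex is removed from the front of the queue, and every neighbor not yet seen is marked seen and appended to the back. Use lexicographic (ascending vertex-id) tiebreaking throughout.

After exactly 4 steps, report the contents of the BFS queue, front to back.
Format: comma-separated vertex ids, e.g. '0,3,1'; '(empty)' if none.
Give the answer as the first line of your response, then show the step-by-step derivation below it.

5,8,6,3,7

step 1: dequeue 0; queue=[1,2,4,5,8]; order=0
step 2: dequeue 1; queue=[2,4,5,8,6]; order=0,1
step 3: dequeue 2; queue=[4,5,8,6,3,7]; order=0,1,2
step 4: dequeue 4; queue=[5,8,6,3,7]; order=0,1,2,4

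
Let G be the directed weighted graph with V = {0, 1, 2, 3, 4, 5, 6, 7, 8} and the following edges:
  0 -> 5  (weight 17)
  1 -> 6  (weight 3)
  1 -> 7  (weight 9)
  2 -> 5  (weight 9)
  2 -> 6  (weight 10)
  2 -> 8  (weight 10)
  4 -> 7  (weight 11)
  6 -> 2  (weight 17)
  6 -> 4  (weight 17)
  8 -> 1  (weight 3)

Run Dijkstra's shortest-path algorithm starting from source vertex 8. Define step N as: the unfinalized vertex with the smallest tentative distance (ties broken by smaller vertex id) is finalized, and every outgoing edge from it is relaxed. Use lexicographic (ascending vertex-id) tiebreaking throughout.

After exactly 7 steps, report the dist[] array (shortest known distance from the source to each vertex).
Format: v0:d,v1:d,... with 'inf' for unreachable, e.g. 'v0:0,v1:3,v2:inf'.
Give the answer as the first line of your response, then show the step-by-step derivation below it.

v0:inf,v1:3,v2:23,v3:inf,v4:23,v5:32,v6:6,v7:12,v8:0

step 1: dist = v0:inf,v1:3,v2:inf,v3:inf,v4:inf,v5:inf,v6:inf,v7:inf,v8:0
step 2: dist = v0:inf,v1:3,v2:inf,v3:inf,v4:inf,v5:inf,v6:6,v7:12,v8:0
step 3: dist = v0:inf,v1:3,v2:23,v3:inf,v4:23,v5:inf,v6:6,v7:12,v8:0
step 4: dist = v0:inf,v1:3,v2:23,v3:inf,v4:23,v5:inf,v6:6,v7:12,v8:0
step 5: dist = v0:inf,v1:3,v2:23,v3:inf,v4:23,v5:32,v6:6,v7:12,v8:0
step 6: dist = v0:inf,v1:3,v2:23,v3:inf,v4:23,v5:32,v6:6,v7:12,v8:0
step 7: dist = v0:inf,v1:3,v2:23,v3:inf,v4:23,v5:32,v6:6,v7:12,v8:0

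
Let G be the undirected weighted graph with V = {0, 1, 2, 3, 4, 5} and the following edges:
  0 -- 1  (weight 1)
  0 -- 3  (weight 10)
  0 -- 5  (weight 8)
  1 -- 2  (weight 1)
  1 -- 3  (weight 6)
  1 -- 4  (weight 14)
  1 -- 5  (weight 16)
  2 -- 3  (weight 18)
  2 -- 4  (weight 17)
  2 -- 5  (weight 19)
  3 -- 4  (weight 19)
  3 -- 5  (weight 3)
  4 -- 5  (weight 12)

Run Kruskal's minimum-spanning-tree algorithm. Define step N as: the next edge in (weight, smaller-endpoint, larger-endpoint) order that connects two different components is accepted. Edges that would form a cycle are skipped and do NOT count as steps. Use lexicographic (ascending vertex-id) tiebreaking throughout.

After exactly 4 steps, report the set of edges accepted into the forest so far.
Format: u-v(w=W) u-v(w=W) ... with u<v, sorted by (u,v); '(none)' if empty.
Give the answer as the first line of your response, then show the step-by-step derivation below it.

0-1(w=1) 1-2(w=1) 1-3(w=6) 3-5(w=3)

step 1: add edge 0-1 (w=1); MST = {0-1(w=1)}
step 2: add edge 1-2 (w=1); MST = {0-1(w=1) 1-2(w=1)}
step 3: add edge 3-5 (w=3); MST = {0-1(w=1) 1-2(w=1) 3-5(w=3)}
step 4: add edge 1-3 (w=6); MST = {0-1(w=1) 1-2(w=1) 1-3(w=6) 3-5(w=3)}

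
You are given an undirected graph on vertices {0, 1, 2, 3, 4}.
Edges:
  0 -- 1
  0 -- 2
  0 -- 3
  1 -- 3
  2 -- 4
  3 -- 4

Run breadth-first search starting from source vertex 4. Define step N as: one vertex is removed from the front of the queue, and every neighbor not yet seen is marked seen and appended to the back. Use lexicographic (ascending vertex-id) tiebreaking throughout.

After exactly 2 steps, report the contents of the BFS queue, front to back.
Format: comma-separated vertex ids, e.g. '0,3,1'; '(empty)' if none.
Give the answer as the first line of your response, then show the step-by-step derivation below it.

3,0

step 1: dequeue 4; queue=[2,3]; order=4
step 2: dequeue 2; queue=[3,0]; order=4,2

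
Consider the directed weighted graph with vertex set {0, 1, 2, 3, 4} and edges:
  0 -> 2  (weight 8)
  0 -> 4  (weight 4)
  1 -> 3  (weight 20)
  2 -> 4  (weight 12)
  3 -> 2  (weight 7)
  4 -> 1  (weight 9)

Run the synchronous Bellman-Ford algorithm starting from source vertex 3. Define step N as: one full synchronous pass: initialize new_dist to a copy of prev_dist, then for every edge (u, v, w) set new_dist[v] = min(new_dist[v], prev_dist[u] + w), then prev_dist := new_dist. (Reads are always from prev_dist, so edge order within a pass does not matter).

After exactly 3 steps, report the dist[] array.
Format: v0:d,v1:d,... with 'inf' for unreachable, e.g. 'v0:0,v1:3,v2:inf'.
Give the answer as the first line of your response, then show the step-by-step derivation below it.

v0:inf,v1:28,v2:7,v3:0,v4:19

step 1: dist = v0:inf,v1:inf,v2:7,v3:0,v4:inf
step 2: dist = v0:inf,v1:inf,v2:7,v3:0,v4:19
step 3: dist = v0:inf,v1:28,v2:7,v3:0,v4:19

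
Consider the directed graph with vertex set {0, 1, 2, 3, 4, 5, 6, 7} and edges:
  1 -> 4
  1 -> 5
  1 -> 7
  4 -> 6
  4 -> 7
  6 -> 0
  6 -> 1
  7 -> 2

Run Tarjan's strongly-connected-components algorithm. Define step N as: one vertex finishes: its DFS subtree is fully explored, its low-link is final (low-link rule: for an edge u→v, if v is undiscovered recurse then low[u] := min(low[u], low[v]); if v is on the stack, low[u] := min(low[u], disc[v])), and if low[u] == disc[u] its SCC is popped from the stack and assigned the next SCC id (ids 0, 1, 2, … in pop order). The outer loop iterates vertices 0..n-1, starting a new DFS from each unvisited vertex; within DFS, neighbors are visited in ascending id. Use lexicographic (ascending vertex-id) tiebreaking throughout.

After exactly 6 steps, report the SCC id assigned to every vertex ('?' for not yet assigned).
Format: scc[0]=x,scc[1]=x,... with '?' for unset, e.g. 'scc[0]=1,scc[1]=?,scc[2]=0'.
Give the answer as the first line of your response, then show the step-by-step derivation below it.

scc[0]=0,scc[1]=?,scc[2]=1,scc[3]=?,scc[4]=?,scc[5]=3,scc[6]=?,scc[7]=2

step 1: low=(low[0]=0,low[1]=?,low[2]=?,low[3]=?,low[4]=?,low[5]=?,low[6]=?,low[7]=?); scc=(scc[0]=0,scc[1]=?,scc[2]=?,scc[3]=?,scc[4]=?,scc[5]=?,scc[6]=?,scc[7]=?)
step 2: low=(low[0]=0,low[1]=1,low[2]=?,low[3]=?,low[4]=2,low[5]=?,low[6]=1,low[7]=?); scc=(scc[0]=0,scc[1]=?,scc[2]=?,scc[3]=?,scc[4]=?,scc[5]=?,scc[6]=?,scc[7]=?)
step 3: low=(low[0]=0,low[1]=1,low[2]=5,low[3]=?,low[4]=1,low[5]=?,low[6]=1,low[7]=4); scc=(scc[0]=0,scc[1]=?,scc[2]=1,scc[3]=?,scc[4]=?,scc[5]=?,scc[6]=?,scc[7]=?)
step 4: low=(low[0]=0,low[1]=1,low[2]=5,low[3]=?,low[4]=1,low[5]=?,low[6]=1,low[7]=4); scc=(scc[0]=0,scc[1]=?,scc[2]=1,scc[3]=?,scc[4]=?,scc[5]=?,scc[6]=?,scc[7]=2)
step 5: low=(low[0]=0,low[1]=1,low[2]=5,low[3]=?,low[4]=1,low[5]=?,low[6]=1,low[7]=4); scc=(scc[0]=0,scc[1]=?,scc[2]=1,scc[3]=?,scc[4]=?,scc[5]=?,scc[6]=?,scc[7]=2)
step 6: low=(low[0]=0,low[1]=1,low[2]=5,low[3]=?,low[4]=1,low[5]=6,low[6]=1,low[7]=4); scc=(scc[0]=0,scc[1]=?,scc[2]=1,scc[3]=?,scc[4]=?,scc[5]=3,scc[6]=?,scc[7]=2)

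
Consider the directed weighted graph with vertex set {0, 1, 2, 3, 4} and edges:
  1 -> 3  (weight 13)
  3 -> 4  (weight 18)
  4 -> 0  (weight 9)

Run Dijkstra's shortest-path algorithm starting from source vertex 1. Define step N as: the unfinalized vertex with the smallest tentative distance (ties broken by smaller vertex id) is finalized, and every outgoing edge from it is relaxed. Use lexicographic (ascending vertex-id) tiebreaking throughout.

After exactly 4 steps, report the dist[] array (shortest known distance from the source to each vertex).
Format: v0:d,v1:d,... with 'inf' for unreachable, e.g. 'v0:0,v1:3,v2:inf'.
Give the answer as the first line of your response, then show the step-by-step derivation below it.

v0:40,v1:0,v2:inf,v3:13,v4:31

step 1: dist = v0:inf,v1:0,v2:inf,v3:13,v4:inf
step 2: dist = v0:inf,v1:0,v2:inf,v3:13,v4:31
step 3: dist = v0:40,v1:0,v2:inf,v3:13,v4:31
step 4: dist = v0:40,v1:0,v2:inf,v3:13,v4:31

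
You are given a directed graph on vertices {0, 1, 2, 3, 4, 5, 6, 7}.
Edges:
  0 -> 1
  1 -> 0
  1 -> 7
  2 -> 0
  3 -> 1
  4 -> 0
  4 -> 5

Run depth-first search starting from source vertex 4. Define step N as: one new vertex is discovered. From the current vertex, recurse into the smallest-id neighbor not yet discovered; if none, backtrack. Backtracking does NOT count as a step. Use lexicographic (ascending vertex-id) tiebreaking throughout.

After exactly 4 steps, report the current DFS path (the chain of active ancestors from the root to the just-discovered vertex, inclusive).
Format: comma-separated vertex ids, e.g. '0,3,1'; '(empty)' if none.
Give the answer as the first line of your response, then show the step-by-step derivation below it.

4,0,1,7

step 1: discover 4; path=4; order=4
step 2: discover 0; path=4>0; order=4,0
step 3: discover 1; path=4>0>1; order=4,0,1
step 4: discover 7; path=4>0>1>7; order=4,0,1,7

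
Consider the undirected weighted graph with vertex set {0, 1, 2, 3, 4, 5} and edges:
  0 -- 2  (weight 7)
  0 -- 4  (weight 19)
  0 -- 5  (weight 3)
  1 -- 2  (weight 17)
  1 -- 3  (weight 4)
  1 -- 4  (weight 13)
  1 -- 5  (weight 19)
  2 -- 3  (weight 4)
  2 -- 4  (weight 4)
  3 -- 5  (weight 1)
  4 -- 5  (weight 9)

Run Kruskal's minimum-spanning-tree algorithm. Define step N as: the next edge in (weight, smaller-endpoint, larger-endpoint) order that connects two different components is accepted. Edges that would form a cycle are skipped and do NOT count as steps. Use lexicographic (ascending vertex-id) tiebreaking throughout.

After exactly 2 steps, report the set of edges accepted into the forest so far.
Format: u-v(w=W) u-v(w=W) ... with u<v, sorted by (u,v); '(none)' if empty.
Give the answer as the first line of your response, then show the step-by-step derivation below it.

0-5(w=3) 3-5(w=1)

step 1: add edge 3-5 (w=1); MST = {3-5(w=1)}
step 2: add edge 0-5 (w=3); MST = {0-5(w=3) 3-5(w=1)}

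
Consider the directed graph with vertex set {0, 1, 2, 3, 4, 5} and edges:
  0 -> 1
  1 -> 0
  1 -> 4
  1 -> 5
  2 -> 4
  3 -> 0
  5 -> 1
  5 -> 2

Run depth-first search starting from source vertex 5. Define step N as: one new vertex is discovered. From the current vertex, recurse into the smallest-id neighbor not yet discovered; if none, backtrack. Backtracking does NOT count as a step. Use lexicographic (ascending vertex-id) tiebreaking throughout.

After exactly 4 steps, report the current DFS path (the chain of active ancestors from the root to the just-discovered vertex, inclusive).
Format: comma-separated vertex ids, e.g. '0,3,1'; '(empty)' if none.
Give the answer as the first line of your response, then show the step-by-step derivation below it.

5,1,4

step 1: discover 5; path=5; order=5
step 2: discover 1; path=5>1; order=5,1
step 3: discover 0; path=5>1>0; order=5,1,0
step 4: discover 4; path=5>1>4; order=5,1,0,4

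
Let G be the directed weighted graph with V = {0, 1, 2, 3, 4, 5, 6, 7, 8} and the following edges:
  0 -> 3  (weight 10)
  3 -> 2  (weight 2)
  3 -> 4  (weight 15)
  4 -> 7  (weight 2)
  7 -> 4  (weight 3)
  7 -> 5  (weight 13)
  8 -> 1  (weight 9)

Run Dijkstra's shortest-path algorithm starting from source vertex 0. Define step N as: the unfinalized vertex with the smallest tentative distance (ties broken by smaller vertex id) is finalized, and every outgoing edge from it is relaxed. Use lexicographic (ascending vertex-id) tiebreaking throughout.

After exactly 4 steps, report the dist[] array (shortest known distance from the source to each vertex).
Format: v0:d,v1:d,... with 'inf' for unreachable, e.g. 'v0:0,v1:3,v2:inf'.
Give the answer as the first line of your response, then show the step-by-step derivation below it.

v0:0,v1:inf,v2:12,v3:10,v4:25,v5:inf,v6:inf,v7:27,v8:inf

step 1: dist = v0:0,v1:inf,v2:inf,v3:10,v4:inf,v5:inf,v6:inf,v7:inf,v8:inf
step 2: dist = v0:0,v1:inf,v2:12,v3:10,v4:25,v5:inf,v6:inf,v7:inf,v8:inf
step 3: dist = v0:0,v1:inf,v2:12,v3:10,v4:25,v5:inf,v6:inf,v7:inf,v8:inf
step 4: dist = v0:0,v1:inf,v2:12,v3:10,v4:25,v5:inf,v6:inf,v7:27,v8:inf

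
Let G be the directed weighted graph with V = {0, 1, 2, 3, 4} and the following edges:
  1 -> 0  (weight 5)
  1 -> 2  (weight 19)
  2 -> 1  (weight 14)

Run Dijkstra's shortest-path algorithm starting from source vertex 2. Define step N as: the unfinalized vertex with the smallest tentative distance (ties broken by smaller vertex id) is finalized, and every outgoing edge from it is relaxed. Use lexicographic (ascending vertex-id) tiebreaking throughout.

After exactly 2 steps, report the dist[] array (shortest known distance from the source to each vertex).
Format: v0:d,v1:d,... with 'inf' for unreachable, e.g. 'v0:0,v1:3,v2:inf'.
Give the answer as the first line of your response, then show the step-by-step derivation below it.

v0:19,v1:14,v2:0,v3:inf,v4:inf

step 1: dist = v0:inf,v1:14,v2:0,v3:inf,v4:inf
step 2: dist = v0:19,v1:14,v2:0,v3:inf,v4:inf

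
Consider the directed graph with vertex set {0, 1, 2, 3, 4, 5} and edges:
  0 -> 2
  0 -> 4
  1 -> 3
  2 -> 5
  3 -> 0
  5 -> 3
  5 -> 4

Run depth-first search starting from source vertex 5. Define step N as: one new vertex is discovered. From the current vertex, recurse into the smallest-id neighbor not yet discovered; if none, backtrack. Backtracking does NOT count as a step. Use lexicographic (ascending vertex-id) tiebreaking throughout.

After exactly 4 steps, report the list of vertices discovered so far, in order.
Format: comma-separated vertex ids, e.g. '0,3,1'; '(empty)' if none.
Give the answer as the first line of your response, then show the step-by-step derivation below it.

5,3,0,2

step 1: discover 5; path=5; order=5
step 2: discover 3; path=5>3; order=5,3
step 3: discover 0; path=5>3>0; order=5,3,0
step 4: discover 2; path=5>3>0>2; order=5,3,0,2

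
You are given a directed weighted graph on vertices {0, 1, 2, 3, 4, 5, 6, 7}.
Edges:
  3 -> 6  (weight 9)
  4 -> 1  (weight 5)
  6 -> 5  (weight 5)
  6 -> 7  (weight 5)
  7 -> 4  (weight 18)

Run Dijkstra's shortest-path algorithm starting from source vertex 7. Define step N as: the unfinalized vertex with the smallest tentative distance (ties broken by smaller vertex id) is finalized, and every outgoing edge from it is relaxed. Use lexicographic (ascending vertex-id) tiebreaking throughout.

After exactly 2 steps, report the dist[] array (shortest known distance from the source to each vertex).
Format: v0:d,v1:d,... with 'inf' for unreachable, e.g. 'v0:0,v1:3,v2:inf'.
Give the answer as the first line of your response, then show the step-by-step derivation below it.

v0:inf,v1:23,v2:inf,v3:inf,v4:18,v5:inf,v6:inf,v7:0

step 1: dist = v0:inf,v1:inf,v2:inf,v3:inf,v4:18,v5:inf,v6:inf,v7:0
step 2: dist = v0:inf,v1:23,v2:inf,v3:inf,v4:18,v5:inf,v6:inf,v7:0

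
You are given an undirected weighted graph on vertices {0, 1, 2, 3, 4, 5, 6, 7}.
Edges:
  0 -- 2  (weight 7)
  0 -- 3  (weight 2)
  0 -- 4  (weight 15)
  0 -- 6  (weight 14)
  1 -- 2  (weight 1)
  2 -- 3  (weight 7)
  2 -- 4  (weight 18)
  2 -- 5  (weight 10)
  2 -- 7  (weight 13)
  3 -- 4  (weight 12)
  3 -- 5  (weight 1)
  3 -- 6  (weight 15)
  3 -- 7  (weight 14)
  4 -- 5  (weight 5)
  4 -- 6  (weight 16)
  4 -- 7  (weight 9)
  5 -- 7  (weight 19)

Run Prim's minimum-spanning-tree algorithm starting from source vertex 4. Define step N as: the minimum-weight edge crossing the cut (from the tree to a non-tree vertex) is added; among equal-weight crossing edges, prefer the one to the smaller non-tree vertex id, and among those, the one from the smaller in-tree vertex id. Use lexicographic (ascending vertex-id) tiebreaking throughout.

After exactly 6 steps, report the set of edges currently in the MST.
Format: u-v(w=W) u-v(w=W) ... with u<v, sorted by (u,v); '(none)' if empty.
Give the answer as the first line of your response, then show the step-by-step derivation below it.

0-2(w=7) 0-3(w=2) 1-2(w=1) 3-5(w=1) 4-5(w=5) 4-7(w=9)

step 1: add edge 4-5 (w=5); MST = {4-5(w=5)}
step 2: add edge 3-5 (w=1); MST = {3-5(w=1) 4-5(w=5)}
step 3: add edge 0-3 (w=2); MST = {0-3(w=2) 3-5(w=1) 4-5(w=5)}
step 4: add edge 0-2 (w=7); MST = {0-2(w=7) 0-3(w=2) 3-5(w=1) 4-5(w=5)}
step 5: add edge 1-2 (w=1); MST = {0-2(w=7) 0-3(w=2) 1-2(w=1) 3-5(w=1) 4-5(w=5)}
step 6: add edge 4-7 (w=9); MST = {0-2(w=7) 0-3(w=2) 1-2(w=1) 3-5(w=1) 4-5(w=5) 4-7(w=9)}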